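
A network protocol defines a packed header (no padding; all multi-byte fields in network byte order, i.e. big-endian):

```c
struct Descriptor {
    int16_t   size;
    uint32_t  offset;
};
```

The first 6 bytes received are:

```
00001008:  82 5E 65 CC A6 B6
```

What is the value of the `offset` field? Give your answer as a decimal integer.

`offset` follows `size` (2 bytes), so it starts at byte offset 2 and occupies 4 bytes.
Bytes at offsets 2..5: 65 CC A6 B6.
Big-endian: lowest address holds the most-significant byte.
The bytes are already most-significant first: 0x65CCA6B6.
0x65CCA6B6 = 1707910838.

1707910838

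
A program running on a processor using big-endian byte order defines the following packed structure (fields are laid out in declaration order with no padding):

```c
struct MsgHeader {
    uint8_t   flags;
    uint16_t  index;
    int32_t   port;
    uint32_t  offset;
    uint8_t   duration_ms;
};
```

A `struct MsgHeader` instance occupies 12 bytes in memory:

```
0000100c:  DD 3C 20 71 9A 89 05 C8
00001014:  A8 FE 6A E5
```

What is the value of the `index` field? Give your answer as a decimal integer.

`index` follows `flags` (1 byte), so it starts at byte offset 1 and occupies 2 bytes.
Bytes at offsets 1..2: 3C 20.
Big-endian: lowest address holds the most-significant byte.
The bytes are already most-significant first: 0x3C20.
0x3C20 = 15392.

15392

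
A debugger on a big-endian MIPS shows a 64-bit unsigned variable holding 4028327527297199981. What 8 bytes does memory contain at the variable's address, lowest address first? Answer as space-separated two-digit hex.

37 E7 7E 8B 07 7A 2F 6D

4028327527297199981 in hexadecimal, padded to 64 bits, is 0x37E77E8B077A2F6D.
Split into bytes (most-significant first): 37 E7 7E 8B 07 7A 2F 6D.
In big-endian order the high byte comes first in memory.
So the memory order matches the most-significant-first order: 37 E7 7E 8B 07 7A 2F 6D.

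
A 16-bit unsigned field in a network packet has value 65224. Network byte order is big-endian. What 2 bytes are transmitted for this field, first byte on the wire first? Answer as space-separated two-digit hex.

65224 in hexadecimal, padded to 16 bits, is 0xFEC8.
Split into bytes (most-significant first): FE C8.
Big-endian stores the most-significant byte at the lowest address.
So the memory order matches the most-significant-first order: FE C8.

FE C8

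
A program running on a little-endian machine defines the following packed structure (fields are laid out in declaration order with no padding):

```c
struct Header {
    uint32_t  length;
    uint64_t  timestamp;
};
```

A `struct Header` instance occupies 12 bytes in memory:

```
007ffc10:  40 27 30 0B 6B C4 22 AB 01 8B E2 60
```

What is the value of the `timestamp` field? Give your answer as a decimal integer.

6981295211660100715

`timestamp` follows `length` (4 bytes), so it starts at byte offset 4 and occupies 8 bytes.
Bytes at offsets 4..11: 6B C4 22 AB 01 8B E2 60.
Little-endian: lowest address holds the least-significant byte.
Reassemble most-significant byte first: 60 E2 8B 01 AB 22 C4 6B → 0x60E28B01AB22C46B.
0x60E28B01AB22C46B = 6981295211660100715.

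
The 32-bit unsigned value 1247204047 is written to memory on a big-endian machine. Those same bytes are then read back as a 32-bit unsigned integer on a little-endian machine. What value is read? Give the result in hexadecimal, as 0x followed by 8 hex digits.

1247204047 in 32-bit hexadecimal is 0x4A56D2CF.
Stored big-endian, the bytes at ascending addresses are 4A 56 D2 CF.
Read back as little-endian, the first byte is least significant, giving 0xCFD2564A.

0xCFD2564A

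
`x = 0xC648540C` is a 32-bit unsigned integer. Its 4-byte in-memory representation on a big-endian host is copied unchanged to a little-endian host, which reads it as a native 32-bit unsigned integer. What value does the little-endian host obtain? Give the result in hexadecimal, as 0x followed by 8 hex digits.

0x0C5448C6

Stored big-endian, the bytes at ascending addresses are C6 48 54 0C.
Read back as little-endian, the first byte is least significant, giving 0x0C5448C6.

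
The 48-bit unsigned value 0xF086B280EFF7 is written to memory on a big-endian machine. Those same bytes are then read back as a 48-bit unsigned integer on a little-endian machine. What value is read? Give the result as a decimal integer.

Stored big-endian, the bytes at ascending addresses are F0 86 B2 80 EF F7.
Read back as little-endian, the first byte is least significant, giving 0xF7EF80B286F0.
0xF7EF80B286F0 = 272608028428016.

272608028428016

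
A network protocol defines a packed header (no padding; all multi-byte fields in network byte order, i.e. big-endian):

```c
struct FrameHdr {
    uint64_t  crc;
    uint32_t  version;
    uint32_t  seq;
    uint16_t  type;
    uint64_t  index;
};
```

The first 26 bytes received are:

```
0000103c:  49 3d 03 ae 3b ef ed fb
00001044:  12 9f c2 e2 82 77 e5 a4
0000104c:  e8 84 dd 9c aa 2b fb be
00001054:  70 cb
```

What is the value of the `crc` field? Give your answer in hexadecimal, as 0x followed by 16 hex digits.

0x493D03AE3BEFEDFB

`crc` is the first field, at byte offset 0, occupying 8 bytes.
Bytes at offsets 0..7: 49 3D 03 AE 3B EF ED FB.
Big-endian: lowest address holds the most-significant byte.
The bytes are already most-significant first: 0x493D03AE3BEFEDFB.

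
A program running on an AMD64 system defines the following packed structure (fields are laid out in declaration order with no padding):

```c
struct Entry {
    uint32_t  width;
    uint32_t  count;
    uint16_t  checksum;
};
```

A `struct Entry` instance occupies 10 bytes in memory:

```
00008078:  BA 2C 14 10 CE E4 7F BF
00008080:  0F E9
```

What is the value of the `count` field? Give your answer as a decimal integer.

`count` follows `width` (4 bytes), so it starts at byte offset 4 and occupies 4 bytes.
Bytes at offsets 4..7: CE E4 7F BF.
Little-endian: lowest address holds the least-significant byte.
Reassemble most-significant byte first: BF 7F E4 CE → 0xBF7FE4CE.
0xBF7FE4CE = 3212829902.

3212829902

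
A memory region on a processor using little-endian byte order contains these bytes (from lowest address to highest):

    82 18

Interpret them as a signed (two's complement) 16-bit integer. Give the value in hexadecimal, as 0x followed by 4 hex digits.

0x1882

Little-endian stores the least-significant byte at the lowest address.
Reassemble most-significant byte first: 18 82 → 0x1882.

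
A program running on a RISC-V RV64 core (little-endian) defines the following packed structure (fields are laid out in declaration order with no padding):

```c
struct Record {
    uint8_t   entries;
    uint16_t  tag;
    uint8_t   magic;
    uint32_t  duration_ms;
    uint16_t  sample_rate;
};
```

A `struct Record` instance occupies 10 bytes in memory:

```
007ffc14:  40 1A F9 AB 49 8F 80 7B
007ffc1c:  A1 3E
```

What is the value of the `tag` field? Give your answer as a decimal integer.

`tag` follows `entries` (1 byte), so it starts at byte offset 1 and occupies 2 bytes.
Bytes at offsets 1..2: 1A F9.
Little-endian: lowest address holds the least-significant byte.
Reassemble most-significant byte first: F9 1A → 0xF91A.
0xF91A = 63770.

63770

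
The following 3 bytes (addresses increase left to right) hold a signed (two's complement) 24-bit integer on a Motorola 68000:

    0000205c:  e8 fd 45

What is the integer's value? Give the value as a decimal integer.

-1508027

Big-endian stores the most-significant byte at the lowest address.
The bytes are already most-significant first: 0xE8FD45.
Top bit is set, so as a signed 24-bit value this is 0xE8FD45 − 2^24 = -1508027.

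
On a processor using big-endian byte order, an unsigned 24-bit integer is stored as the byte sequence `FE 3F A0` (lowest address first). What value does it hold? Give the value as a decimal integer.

16662432

In big-endian order the high byte comes first in memory.
The bytes are already most-significant first: 0xFE3FA0.
0xFE3FA0 = 16662432.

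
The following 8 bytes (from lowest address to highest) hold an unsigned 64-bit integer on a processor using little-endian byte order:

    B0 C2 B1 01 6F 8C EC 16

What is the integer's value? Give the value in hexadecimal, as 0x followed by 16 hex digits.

0x16EC8C6F01B1C2B0

Little-endian: lowest address holds the least-significant byte.
Reassemble most-significant byte first: 16 EC 8C 6F 01 B1 C2 B0 → 0x16EC8C6F01B1C2B0.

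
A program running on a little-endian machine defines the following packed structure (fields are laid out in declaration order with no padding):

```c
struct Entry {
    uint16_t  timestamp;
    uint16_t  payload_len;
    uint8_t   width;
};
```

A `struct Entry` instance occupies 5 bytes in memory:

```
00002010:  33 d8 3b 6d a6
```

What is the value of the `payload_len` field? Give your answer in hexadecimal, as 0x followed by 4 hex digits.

`payload_len` follows `timestamp` (2 bytes), so it starts at byte offset 2 and occupies 2 bytes.
Bytes at offsets 2..3: 3B 6D.
Little-endian stores the least-significant byte at the lowest address.
Reassemble most-significant byte first: 6D 3B → 0x6D3B.

0x6D3B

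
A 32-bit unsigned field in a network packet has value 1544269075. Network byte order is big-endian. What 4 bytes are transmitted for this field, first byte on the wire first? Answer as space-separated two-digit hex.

5C 0B AD 13

1544269075 in hexadecimal, padded to 32 bits, is 0x5C0BAD13.
Split into bytes (most-significant first): 5C 0B AD 13.
Big-endian stores the most-significant byte at the lowest address.
So the memory order matches the most-significant-first order: 5C 0B AD 13.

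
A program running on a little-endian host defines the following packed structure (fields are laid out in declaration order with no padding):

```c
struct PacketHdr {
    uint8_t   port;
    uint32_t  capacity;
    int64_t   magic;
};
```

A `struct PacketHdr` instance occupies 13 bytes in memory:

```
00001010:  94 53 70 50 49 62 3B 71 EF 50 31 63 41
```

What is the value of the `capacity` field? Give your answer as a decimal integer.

1230008403

`capacity` follows `port` (1 byte), so it starts at byte offset 1 and occupies 4 bytes.
Bytes at offsets 1..4: 53 70 50 49.
Little-endian: lowest address holds the least-significant byte.
Reassemble most-significant byte first: 49 50 70 53 → 0x49507053.
0x49507053 = 1230008403.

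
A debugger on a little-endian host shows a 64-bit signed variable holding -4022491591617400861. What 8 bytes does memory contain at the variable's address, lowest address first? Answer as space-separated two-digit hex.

E3 2F A6 A1 35 3D 2D C8

Two's complement of -4022491591617400861 in 64 bits: 4022491591617400861 = 0x37D2C2CA5E59D01D; invert → 0xC82D3D35A1A62FE2; add 1 → 0xC82D3D35A1A62FE3.
Split into bytes (most-significant first): C8 2D 3D 35 A1 A6 2F E3.
In little-endian order the low byte comes first in memory.
So at ascending addresses the bytes are E3 2F A6 A1 35 3D 2D C8.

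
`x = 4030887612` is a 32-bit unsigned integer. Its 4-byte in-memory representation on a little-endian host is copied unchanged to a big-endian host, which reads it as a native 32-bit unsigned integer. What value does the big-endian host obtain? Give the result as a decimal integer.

4030887612 in 32-bit hexadecimal is 0xF04276BC.
Stored little-endian, the bytes at ascending addresses are BC 76 42 F0.
Read back as big-endian, the last byte is least significant, giving 0xBC7642F0.
0xBC7642F0 = 3161866992.

3161866992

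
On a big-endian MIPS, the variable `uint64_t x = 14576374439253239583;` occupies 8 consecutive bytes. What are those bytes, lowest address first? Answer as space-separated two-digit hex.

CA 49 AF 52 D4 C5 E7 1F

14576374439253239583 in hexadecimal, padded to 64 bits, is 0xCA49AF52D4C5E71F.
Split into bytes (most-significant first): CA 49 AF 52 D4 C5 E7 1F.
Big-endian: lowest address holds the most-significant byte.
So the memory order matches the most-significant-first order: CA 49 AF 52 D4 C5 E7 1F.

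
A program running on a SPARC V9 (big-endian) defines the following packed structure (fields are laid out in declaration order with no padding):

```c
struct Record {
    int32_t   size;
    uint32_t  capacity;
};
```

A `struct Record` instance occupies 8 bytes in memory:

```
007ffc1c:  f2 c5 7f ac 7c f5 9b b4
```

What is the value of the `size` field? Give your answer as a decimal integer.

-221937748

`size` is the first field, at byte offset 0, occupying 4 bytes.
Bytes at offsets 0..3: F2 C5 7F AC.
In big-endian order the high byte comes first in memory.
The bytes are already most-significant first: 0xF2C57FAC.
Top bit is set, so as a signed 32-bit value this is 0xF2C57FAC − 2^32 = -221937748.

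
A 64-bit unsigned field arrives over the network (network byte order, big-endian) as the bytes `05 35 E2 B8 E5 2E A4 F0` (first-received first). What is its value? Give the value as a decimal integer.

375455427702203632

In big-endian order the high byte comes first in memory.
The bytes are already most-significant first: 0x0535E2B8E52EA4F0.
0x0535E2B8E52EA4F0 = 375455427702203632.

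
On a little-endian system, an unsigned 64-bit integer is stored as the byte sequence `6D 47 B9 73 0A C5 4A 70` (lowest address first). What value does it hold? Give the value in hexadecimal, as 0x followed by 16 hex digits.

In little-endian order the low byte comes first in memory.
Reassemble most-significant byte first: 70 4A C5 0A 73 B9 47 6D → 0x704AC50A73B9476D.

0x704AC50A73B9476D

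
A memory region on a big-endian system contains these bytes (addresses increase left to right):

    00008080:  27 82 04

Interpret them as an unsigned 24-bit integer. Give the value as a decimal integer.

Big-endian stores the most-significant byte at the lowest address.
The bytes are already most-significant first: 0x278204.
0x278204 = 2589188.

2589188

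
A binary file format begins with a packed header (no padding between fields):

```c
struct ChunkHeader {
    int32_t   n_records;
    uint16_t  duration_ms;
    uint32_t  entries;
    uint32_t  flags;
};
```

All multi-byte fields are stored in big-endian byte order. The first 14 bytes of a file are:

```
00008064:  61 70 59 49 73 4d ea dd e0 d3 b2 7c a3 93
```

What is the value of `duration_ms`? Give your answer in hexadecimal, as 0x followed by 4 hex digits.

`duration_ms` follows `n_records` (4 bytes), so it starts at byte offset 4 and occupies 2 bytes.
Bytes at offsets 4..5: 73 4D.
Big-endian: lowest address holds the most-significant byte.
The bytes are already most-significant first: 0x734D.

0x734D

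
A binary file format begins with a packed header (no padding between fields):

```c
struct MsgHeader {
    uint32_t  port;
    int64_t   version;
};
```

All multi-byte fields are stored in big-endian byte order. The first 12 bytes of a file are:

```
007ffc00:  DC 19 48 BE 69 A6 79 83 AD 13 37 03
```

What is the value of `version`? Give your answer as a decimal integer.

7612905826567796483

`version` follows `port` (4 bytes), so it starts at byte offset 4 and occupies 8 bytes.
Bytes at offsets 4..11: 69 A6 79 83 AD 13 37 03.
Big-endian: lowest address holds the most-significant byte.
The bytes are already most-significant first: 0x69A67983AD133703.
0x69A67983AD133703 = 7612905826567796483.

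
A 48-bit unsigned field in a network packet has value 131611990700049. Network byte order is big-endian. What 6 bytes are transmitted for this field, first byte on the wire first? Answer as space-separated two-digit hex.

77 B3 4D F4 30 11

131611990700049 in hexadecimal, padded to 48 bits, is 0x77B34DF43011.
Split into bytes (most-significant first): 77 B3 4D F4 30 11.
Big-endian: lowest address holds the most-significant byte.
So the memory order matches the most-significant-first order: 77 B3 4D F4 30 11.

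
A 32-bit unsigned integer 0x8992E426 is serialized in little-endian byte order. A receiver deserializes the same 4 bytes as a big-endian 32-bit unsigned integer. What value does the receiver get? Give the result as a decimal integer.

652513929

Stored little-endian, the bytes at ascending addresses are 26 E4 92 89.
Read back as big-endian, the last byte is least significant, giving 0x26E49289.
0x26E49289 = 652513929.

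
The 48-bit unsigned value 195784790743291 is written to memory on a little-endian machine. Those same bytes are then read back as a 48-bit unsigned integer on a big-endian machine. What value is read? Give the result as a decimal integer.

195784790743291 in 48-bit hexadecimal is 0xB210B2E798FB.
Stored little-endian, the bytes at ascending addresses are FB 98 E7 B2 10 B2.
Read back as big-endian, the last byte is least significant, giving 0xFB98E7B210B2.
0xFB98E7B210B2 = 276634140807346.

276634140807346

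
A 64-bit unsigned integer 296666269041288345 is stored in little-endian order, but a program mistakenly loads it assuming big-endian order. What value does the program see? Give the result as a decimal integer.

296666269041288345 in 64-bit hexadecimal is 0x041DF8665F0BE499.
Stored little-endian, the bytes at ascending addresses are 99 E4 0B 5F 66 F8 1D 04.
Read back as big-endian, the last byte is least significant, giving 0x99E40B5F66F81D04.
0x99E40B5F66F81D04 = 11089000686870338820.

11089000686870338820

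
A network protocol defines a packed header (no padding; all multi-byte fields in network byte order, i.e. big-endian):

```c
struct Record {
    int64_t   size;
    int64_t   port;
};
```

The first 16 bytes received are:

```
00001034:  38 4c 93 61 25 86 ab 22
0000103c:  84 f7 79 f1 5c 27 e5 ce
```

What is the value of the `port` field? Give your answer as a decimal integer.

`port` follows `size` (8 bytes), so it starts at byte offset 8 and occupies 8 bytes.
Bytes at offsets 8..15: 84 F7 79 F1 5C 27 E5 CE.
Big-endian stores the most-significant byte at the lowest address.
The bytes are already most-significant first: 0x84F779F15C27E5CE.
Top bit is set, so as a signed 64-bit value this is 0x84F779F15C27E5CE − 2^64 = -8865483263915334194.

-8865483263915334194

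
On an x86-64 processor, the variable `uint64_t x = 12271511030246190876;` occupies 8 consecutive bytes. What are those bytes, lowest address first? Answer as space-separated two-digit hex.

1C AF 1C C7 43 2A 4D AA

12271511030246190876 in hexadecimal, padded to 64 bits, is 0xAA4D2A43C71CAF1C.
Split into bytes (most-significant first): AA 4D 2A 43 C7 1C AF 1C.
Little-endian stores the least-significant byte at the lowest address.
So at ascending addresses the bytes are 1C AF 1C C7 43 2A 4D AA.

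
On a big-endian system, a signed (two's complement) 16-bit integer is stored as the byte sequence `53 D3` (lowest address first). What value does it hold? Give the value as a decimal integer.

In big-endian order the high byte comes first in memory.
The bytes are already most-significant first: 0x53D3.
0x53D3 = 21459.

21459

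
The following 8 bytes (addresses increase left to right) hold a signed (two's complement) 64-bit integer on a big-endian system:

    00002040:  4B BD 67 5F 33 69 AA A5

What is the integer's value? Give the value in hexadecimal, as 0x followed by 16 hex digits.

0x4BBD675F3369AAA5

In big-endian order the high byte comes first in memory.
The bytes are already most-significant first: 0x4BBD675F3369AAA5.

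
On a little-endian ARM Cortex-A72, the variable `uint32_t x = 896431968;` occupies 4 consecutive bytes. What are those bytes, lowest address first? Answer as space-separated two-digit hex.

60 77 6E 35

896431968 in hexadecimal, padded to 32 bits, is 0x356E7760.
Split into bytes (most-significant first): 35 6E 77 60.
Little-endian stores the least-significant byte at the lowest address.
So at ascending addresses the bytes are 60 77 6E 35.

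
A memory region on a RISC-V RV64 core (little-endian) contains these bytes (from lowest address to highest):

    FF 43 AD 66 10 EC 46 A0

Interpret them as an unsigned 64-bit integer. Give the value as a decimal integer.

11549177849624478719

Little-endian stores the least-significant byte at the lowest address.
Reassemble most-significant byte first: A0 46 EC 10 66 AD 43 FF → 0xA046EC1066AD43FF.
0xA046EC1066AD43FF = 11549177849624478719.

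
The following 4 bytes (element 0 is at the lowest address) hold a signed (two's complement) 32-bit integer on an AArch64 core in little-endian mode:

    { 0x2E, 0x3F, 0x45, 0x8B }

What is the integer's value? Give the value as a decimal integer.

-1958396114

Little-endian stores the least-significant byte at the lowest address.
Reassemble most-significant byte first: 8B 45 3F 2E → 0x8B453F2E.
Top bit is set, so as a signed 32-bit value this is 0x8B453F2E − 2^32 = -1958396114.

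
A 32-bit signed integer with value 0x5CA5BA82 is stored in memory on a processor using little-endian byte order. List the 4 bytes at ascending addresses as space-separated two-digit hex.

82 BA A5 5C

Split into bytes (most-significant first): 5C A5 BA 82.
Little-endian: lowest address holds the least-significant byte.
So at ascending addresses the bytes are 82 BA A5 5C.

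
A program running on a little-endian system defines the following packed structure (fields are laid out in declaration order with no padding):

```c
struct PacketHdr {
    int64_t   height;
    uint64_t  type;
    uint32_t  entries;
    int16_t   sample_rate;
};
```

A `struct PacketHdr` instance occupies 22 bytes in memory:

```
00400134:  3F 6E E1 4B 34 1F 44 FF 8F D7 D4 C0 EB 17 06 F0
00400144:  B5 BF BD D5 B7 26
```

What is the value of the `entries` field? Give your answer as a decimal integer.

3585982389

`entries` follows `height` (8 B), `type` (8 B), so it starts at offset 8 + 8 = 16 and occupies 4 bytes.
Bytes at offsets 16..19: B5 BF BD D5.
Little-endian stores the least-significant byte at the lowest address.
Reassemble most-significant byte first: D5 BD BF B5 → 0xD5BDBFB5.
0xD5BDBFB5 = 3585982389.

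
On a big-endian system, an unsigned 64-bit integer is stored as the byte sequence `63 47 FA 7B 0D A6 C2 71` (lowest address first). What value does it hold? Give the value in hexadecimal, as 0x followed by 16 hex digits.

In big-endian order the high byte comes first in memory.
The bytes are already most-significant first: 0x6347FA7B0DA6C271.

0x6347FA7B0DA6C271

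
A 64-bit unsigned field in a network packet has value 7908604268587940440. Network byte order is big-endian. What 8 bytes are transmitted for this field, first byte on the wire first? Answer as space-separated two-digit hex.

6D C1 01 AE 42 52 7A 58

7908604268587940440 in hexadecimal, padded to 64 bits, is 0x6DC101AE42527A58.
Split into bytes (most-significant first): 6D C1 01 AE 42 52 7A 58.
Big-endian: lowest address holds the most-significant byte.
So the memory order matches the most-significant-first order: 6D C1 01 AE 42 52 7A 58.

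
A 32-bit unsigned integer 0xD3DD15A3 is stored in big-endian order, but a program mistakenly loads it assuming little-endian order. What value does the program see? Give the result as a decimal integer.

Stored big-endian, the bytes at ascending addresses are D3 DD 15 A3.
Read back as little-endian, the first byte is least significant, giving 0xA315DDD3.
0xA315DDD3 = 2736119251.

2736119251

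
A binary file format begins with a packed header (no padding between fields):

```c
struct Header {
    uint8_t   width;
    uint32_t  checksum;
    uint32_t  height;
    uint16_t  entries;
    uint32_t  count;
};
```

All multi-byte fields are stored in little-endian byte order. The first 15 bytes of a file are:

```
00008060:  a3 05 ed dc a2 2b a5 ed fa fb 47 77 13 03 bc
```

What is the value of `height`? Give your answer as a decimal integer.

4209878315

`height` follows `width` (1 B), `checksum` (4 B), so it starts at offset 1 + 4 = 5 and occupies 4 bytes.
Bytes at offsets 5..8: 2B A5 ED FA.
In little-endian order the low byte comes first in memory.
Reassemble most-significant byte first: FA ED A5 2B → 0xFAEDA52B.
0xFAEDA52B = 4209878315.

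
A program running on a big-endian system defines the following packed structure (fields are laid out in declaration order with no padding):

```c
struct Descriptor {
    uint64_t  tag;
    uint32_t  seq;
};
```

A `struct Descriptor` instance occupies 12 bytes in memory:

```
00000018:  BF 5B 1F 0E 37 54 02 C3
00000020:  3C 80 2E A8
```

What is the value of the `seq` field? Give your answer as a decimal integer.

1015033512

`seq` follows `tag` (8 bytes), so it starts at byte offset 8 and occupies 4 bytes.
Bytes at offsets 8..11: 3C 80 2E A8.
Big-endian: lowest address holds the most-significant byte.
The bytes are already most-significant first: 0x3C802EA8.
0x3C802EA8 = 1015033512.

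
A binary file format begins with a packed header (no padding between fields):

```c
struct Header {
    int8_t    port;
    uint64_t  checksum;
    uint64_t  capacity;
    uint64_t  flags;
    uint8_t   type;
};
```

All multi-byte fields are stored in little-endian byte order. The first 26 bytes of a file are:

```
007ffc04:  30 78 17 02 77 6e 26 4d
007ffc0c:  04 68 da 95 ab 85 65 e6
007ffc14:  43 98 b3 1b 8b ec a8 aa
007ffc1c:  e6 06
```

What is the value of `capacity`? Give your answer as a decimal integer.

4892709669968403048

`capacity` follows `port` (1 B), `checksum` (8 B), so it starts at offset 1 + 8 = 9 and occupies 8 bytes.
Bytes at offsets 9..16: 68 DA 95 AB 85 65 E6 43.
Little-endian stores the least-significant byte at the lowest address.
Reassemble most-significant byte first: 43 E6 65 85 AB 95 DA 68 → 0x43E66585AB95DA68.
0x43E66585AB95DA68 = 4892709669968403048.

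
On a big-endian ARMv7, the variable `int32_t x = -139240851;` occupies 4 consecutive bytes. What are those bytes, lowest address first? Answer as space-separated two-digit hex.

F7 B3 5A 6D

Two's complement of -139240851 in 32 bits: 139240851 = 0x084CA593; invert → 0xF7B35A6C; add 1 → 0xF7B35A6D.
Split into bytes (most-significant first): F7 B3 5A 6D.
Big-endian stores the most-significant byte at the lowest address.
So the memory order matches the most-significant-first order: F7 B3 5A 6D.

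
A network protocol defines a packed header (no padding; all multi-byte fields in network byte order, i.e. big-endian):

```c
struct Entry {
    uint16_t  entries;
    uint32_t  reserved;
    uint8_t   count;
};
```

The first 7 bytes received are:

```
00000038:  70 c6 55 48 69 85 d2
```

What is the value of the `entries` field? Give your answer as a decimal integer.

`entries` is the first field, at byte offset 0, occupying 2 bytes.
Bytes at offsets 0..1: 70 C6.
Big-endian stores the most-significant byte at the lowest address.
The bytes are already most-significant first: 0x70C6.
0x70C6 = 28870.

28870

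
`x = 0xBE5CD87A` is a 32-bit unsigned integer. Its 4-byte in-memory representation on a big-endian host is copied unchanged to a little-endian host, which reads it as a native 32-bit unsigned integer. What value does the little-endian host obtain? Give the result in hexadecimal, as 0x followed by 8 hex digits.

0x7AD85CBE

Stored big-endian, the bytes at ascending addresses are BE 5C D8 7A.
Read back as little-endian, the first byte is least significant, giving 0x7AD85CBE.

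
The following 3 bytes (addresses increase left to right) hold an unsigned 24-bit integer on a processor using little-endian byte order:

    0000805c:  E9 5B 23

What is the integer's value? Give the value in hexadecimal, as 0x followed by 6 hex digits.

In little-endian order the low byte comes first in memory.
Reassemble most-significant byte first: 23 5B E9 → 0x235BE9.

0x235BE9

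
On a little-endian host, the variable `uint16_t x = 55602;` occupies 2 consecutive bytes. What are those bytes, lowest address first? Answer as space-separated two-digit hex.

32 D9

55602 in hexadecimal, padded to 16 bits, is 0xD932.
Split into bytes (most-significant first): D9 32.
Little-endian: lowest address holds the least-significant byte.
So at ascending addresses the bytes are 32 D9.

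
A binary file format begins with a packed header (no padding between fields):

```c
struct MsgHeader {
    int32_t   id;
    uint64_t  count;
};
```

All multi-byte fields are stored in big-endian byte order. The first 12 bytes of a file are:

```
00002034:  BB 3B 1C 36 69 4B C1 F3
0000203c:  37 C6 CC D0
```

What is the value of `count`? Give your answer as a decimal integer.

`count` follows `id` (4 bytes), so it starts at byte offset 4 and occupies 8 bytes.
Bytes at offsets 4..11: 69 4B C1 F3 37 C6 CC D0.
In big-endian order the high byte comes first in memory.
The bytes are already most-significant first: 0x694BC1F337C6CCD0.
0x694BC1F337C6CCD0 = 7587371247592721616.

7587371247592721616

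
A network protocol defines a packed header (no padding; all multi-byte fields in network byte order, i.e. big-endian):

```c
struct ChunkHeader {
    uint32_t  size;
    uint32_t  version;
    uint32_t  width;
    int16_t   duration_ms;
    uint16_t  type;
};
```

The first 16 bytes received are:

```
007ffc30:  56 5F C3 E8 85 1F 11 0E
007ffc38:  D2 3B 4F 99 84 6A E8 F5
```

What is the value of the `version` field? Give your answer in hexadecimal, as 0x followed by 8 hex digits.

0x851F110E

`version` follows `size` (4 bytes), so it starts at byte offset 4 and occupies 4 bytes.
Bytes at offsets 4..7: 85 1F 11 0E.
Big-endian: lowest address holds the most-significant byte.
The bytes are already most-significant first: 0x851F110E.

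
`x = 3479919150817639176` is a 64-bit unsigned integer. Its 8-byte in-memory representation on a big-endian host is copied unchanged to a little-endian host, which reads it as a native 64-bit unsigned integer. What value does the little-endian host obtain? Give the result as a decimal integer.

611241324572068656

3479919150817639176 in 64-bit hexadecimal is 0x304B2807BF907B08.
Stored big-endian, the bytes at ascending addresses are 30 4B 28 07 BF 90 7B 08.
Read back as little-endian, the first byte is least significant, giving 0x087B90BF07284B30.
0x087B90BF07284B30 = 611241324572068656.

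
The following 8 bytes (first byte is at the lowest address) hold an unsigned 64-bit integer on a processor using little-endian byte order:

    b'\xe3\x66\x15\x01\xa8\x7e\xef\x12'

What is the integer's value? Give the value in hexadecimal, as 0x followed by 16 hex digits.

0x12EF7EA8011566E3

Little-endian: lowest address holds the least-significant byte.
Reassemble most-significant byte first: 12 EF 7E A8 01 15 66 E3 → 0x12EF7EA8011566E3.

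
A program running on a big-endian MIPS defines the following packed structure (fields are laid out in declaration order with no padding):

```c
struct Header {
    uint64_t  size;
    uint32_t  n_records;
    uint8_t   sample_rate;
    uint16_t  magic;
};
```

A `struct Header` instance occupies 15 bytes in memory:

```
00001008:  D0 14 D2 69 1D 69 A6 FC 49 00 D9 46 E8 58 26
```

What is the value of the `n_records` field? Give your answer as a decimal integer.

1224792390

`n_records` follows `size` (8 bytes), so it starts at byte offset 8 and occupies 4 bytes.
Bytes at offsets 8..11: 49 00 D9 46.
Big-endian: lowest address holds the most-significant byte.
The bytes are already most-significant first: 0x4900D946.
0x4900D946 = 1224792390.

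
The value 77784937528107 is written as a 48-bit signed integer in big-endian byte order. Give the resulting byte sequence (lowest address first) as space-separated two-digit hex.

77784937528107 in hexadecimal, padded to 48 bits, is 0x46BEB791FB2B.
Split into bytes (most-significant first): 46 BE B7 91 FB 2B.
Big-endian: lowest address holds the most-significant byte.
So the memory order matches the most-significant-first order: 46 BE B7 91 FB 2B.

46 BE B7 91 FB 2B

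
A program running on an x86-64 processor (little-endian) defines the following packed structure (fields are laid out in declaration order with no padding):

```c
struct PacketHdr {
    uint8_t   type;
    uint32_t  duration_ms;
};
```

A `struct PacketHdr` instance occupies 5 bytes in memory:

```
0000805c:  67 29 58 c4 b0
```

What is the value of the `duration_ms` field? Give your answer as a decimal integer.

2965657641

`duration_ms` follows `type` (1 byte), so it starts at byte offset 1 and occupies 4 bytes.
Bytes at offsets 1..4: 29 58 C4 B0.
In little-endian order the low byte comes first in memory.
Reassemble most-significant byte first: B0 C4 58 29 → 0xB0C45829.
0xB0C45829 = 2965657641.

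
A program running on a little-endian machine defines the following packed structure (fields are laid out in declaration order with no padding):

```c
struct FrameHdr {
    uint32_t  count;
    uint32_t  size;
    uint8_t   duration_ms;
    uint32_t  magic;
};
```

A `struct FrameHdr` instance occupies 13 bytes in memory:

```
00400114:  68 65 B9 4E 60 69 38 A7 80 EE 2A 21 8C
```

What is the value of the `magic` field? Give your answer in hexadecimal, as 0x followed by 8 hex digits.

0x8C212AEE

`magic` follows `count` (4 B), `size` (4 B), `duration_ms` (1 B), so it starts at offset 4 + 4 + 1 = 9 and occupies 4 bytes.
Bytes at offsets 9..12: EE 2A 21 8C.
In little-endian order the low byte comes first in memory.
Reassemble most-significant byte first: 8C 21 2A EE → 0x8C212AEE.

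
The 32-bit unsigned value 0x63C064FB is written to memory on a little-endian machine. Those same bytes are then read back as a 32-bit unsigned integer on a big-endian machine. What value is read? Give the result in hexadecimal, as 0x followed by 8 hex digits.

0xFB64C063

Stored little-endian, the bytes at ascending addresses are FB 64 C0 63.
Read back as big-endian, the last byte is least significant, giving 0xFB64C063.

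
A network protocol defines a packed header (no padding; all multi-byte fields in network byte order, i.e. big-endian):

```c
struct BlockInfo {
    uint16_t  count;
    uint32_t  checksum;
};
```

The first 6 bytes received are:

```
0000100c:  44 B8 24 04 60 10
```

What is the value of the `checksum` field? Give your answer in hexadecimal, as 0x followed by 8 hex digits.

0x24046010

`checksum` follows `count` (2 bytes), so it starts at byte offset 2 and occupies 4 bytes.
Bytes at offsets 2..5: 24 04 60 10.
Big-endian stores the most-significant byte at the lowest address.
The bytes are already most-significant first: 0x24046010.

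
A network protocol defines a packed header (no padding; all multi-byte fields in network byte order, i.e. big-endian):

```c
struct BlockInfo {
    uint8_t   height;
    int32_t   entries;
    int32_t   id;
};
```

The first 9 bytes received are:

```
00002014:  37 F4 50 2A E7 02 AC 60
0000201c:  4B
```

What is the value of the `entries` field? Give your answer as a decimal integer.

`entries` follows `height` (1 byte), so it starts at byte offset 1 and occupies 4 bytes.
Bytes at offsets 1..4: F4 50 2A E7.
Big-endian stores the most-significant byte at the lowest address.
The bytes are already most-significant first: 0xF4502AE7.
Top bit is set, so as a signed 32-bit value this is 0xF4502AE7 − 2^32 = -196072729.

-196072729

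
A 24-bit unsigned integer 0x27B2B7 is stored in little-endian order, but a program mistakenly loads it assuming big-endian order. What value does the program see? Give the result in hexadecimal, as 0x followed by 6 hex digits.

0xB7B227

Stored little-endian, the bytes at ascending addresses are B7 B2 27.
Read back as big-endian, the last byte is least significant, giving 0xB7B227.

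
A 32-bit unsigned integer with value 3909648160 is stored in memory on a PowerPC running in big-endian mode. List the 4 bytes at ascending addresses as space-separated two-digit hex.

3909648160 in hexadecimal, padded to 32 bits, is 0xE9087F20.
Split into bytes (most-significant first): E9 08 7F 20.
Big-endian stores the most-significant byte at the lowest address.
So the memory order matches the most-significant-first order: E9 08 7F 20.

E9 08 7F 20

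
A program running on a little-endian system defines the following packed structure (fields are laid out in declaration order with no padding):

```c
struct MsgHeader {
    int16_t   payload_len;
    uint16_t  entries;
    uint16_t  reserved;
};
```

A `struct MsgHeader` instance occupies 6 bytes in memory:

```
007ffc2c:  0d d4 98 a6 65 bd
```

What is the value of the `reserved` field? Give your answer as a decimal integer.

`reserved` follows `payload_len` (2 B), `entries` (2 B), so it starts at offset 2 + 2 = 4 and occupies 2 bytes.
Bytes at offsets 4..5: 65 BD.
Little-endian: lowest address holds the least-significant byte.
Reassemble most-significant byte first: BD 65 → 0xBD65.
0xBD65 = 48485.

48485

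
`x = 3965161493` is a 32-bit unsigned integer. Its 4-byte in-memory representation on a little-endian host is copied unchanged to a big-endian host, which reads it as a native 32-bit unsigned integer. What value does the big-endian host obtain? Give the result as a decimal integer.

3965161493 in 32-bit hexadecimal is 0xEC579015.
Stored little-endian, the bytes at ascending addresses are 15 90 57 EC.
Read back as big-endian, the last byte is least significant, giving 0x159057EC.
0x159057EC = 361781228.

361781228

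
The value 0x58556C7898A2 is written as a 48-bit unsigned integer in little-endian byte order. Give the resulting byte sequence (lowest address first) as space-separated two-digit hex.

A2 98 78 6C 55 58

Split into bytes (most-significant first): 58 55 6C 78 98 A2.
Little-endian stores the least-significant byte at the lowest address.
So at ascending addresses the bytes are A2 98 78 6C 55 58.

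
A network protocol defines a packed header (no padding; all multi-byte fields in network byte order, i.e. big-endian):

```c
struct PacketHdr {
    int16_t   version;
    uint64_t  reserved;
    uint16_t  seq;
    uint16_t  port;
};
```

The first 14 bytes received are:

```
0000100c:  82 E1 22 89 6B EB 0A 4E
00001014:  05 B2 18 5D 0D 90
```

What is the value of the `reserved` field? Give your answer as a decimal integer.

`reserved` follows `version` (2 bytes), so it starts at byte offset 2 and occupies 8 bytes.
Bytes at offsets 2..9: 22 89 6B EB 0A 4E 05 B2.
Big-endian: lowest address holds the most-significant byte.
The bytes are already most-significant first: 0x22896BEB0A4E05B2.
0x22896BEB0A4E05B2 = 2488638926333281714.

2488638926333281714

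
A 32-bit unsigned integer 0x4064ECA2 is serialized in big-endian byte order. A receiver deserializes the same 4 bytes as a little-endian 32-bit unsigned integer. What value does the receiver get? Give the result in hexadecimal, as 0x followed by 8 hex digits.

0xA2EC6440

Stored big-endian, the bytes at ascending addresses are 40 64 EC A2.
Read back as little-endian, the first byte is least significant, giving 0xA2EC6440.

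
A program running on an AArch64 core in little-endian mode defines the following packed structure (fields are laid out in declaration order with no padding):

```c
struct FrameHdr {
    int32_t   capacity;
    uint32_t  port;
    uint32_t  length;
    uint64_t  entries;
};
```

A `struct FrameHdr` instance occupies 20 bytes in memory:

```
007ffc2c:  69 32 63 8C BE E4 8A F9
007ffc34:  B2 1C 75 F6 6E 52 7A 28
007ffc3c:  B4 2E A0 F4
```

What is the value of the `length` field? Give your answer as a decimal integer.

`length` follows `capacity` (4 B), `port` (4 B), so it starts at offset 4 + 4 = 8 and occupies 4 bytes.
Bytes at offsets 8..11: B2 1C 75 F6.
Little-endian: lowest address holds the least-significant byte.
Reassemble most-significant byte first: F6 75 1C B2 → 0xF6751CB2.
0xF6751CB2 = 4134870194.

4134870194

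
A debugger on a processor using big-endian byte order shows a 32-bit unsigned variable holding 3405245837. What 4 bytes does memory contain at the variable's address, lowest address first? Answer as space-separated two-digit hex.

CA F7 ED 8D

3405245837 in hexadecimal, padded to 32 bits, is 0xCAF7ED8D.
Split into bytes (most-significant first): CA F7 ED 8D.
In big-endian order the high byte comes first in memory.
So the memory order matches the most-significant-first order: CA F7 ED 8D.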